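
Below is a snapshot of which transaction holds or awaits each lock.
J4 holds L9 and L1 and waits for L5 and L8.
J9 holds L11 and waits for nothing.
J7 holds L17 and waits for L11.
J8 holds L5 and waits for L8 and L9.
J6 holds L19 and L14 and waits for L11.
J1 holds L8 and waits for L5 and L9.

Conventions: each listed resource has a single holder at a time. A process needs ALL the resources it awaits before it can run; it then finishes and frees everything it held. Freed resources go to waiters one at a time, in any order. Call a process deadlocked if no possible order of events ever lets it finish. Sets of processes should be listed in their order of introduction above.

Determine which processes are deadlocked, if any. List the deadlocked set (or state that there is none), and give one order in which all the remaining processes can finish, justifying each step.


Deadlocked: J4, J8 and J1.
Key observation: J4 -> J8 -> J4 is a circular wait — nothing in it can go first; J1 is caught in further circular waits.
A valid finishing order for the others: J9, J7, J6.
Check, step by step:
  J9 waits on nothing -> runs at once and releases L11
  run J7 (all its waits — L11 — are resolved); releases L17
  run J6 (all its waits — L11 — are resolved); releases L19 and L14


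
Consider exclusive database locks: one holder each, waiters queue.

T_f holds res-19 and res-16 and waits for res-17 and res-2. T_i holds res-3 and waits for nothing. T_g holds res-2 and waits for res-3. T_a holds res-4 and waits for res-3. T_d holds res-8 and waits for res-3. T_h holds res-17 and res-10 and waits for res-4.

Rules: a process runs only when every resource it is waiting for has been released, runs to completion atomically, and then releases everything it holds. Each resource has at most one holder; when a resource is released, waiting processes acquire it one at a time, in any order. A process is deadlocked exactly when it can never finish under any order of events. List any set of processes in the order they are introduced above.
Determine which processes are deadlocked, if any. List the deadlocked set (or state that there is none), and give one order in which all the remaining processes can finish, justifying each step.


The deadlocked set is empty.
Key observation: no waiting chain loops back on itself — every chain ends at a process that waits on nothing, so everyone eventually runs.
A valid finishing order for the others: T_i, T_d, T_a, T_h, T_g, T_f.
Check, step by step:
  T_i waits on nothing -> runs at once and releases res-3
  T_d: everything it awaited (res-3) is free; runs, freeing res-8
  T_a: everything it awaited (res-3) is free; runs, freeing res-4
  T_h: everything it awaited (res-4) is free; runs, freeing res-17 and res-10
  T_g: everything it awaited (res-3) is free; runs, freeing res-2
  T_f: everything it awaited (res-17 and res-2) is free; runs, freeing res-19 and res-16


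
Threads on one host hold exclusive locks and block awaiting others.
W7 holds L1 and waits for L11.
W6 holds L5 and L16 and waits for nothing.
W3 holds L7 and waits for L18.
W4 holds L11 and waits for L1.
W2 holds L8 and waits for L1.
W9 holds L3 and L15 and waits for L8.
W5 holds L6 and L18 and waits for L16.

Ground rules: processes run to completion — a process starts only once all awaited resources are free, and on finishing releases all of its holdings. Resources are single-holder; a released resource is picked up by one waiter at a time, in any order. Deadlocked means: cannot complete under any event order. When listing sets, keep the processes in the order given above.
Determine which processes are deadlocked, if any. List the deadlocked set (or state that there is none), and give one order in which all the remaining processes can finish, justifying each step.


Deadlocked: W7, W4, W2 and W9.
Key observation: the knot is the closed ring of waits W7 -> W4 -> W7; W2 and W9 wait into the deadlock from upstream.
A valid finishing order for the others: W6, W5, W3.
Walking it through:
  W6: no waits; runs immediately, freeing L5 and L16
  W5: everything it awaited (L16) is free; runs, freeing L6 and L18
  W3: everything it awaited (L18) is free; runs, freeing L7


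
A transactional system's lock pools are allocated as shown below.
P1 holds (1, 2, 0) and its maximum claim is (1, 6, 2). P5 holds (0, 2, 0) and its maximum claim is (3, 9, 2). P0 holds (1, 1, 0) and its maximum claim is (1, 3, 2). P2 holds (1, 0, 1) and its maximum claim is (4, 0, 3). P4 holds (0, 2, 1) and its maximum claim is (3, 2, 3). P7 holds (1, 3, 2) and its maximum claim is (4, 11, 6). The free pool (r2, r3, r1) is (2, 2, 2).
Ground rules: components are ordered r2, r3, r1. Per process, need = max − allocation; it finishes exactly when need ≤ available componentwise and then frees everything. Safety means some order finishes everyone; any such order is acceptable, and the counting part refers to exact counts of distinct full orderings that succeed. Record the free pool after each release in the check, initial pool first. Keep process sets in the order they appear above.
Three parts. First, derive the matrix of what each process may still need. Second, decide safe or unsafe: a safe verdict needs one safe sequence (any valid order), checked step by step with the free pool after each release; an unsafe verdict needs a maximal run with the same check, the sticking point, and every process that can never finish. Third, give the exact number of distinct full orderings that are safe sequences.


(1) Outstanding need per process (order r2, r3, r1):
  P1: (0, 4, 2)
  P5: (3, 7, 2)
  P0: (0, 2, 2)
  P2: (3, 0, 2)
  P4: (3, 0, 2)
  P7: (3, 8, 4)
(2) SAFE — a valid safe sequence is P0, P4, P1, P5, P2, P7.
Key observation: P0 marks the first exact bind of the order: its need (0, 2, 2) fits the free (2, 2, 2) with zero slack on a requested resource.
Check, step by step:
  pool = (2, 2, 2)
  P0: need (0, 2, 2) fits (2, 2, 2); releases (1, 1, 0), pool now (3, 3, 2)
  P4: need (3, 0, 2) fits (3, 3, 2); releases (0, 2, 1), pool now (3, 5, 3)
  P1: need (0, 4, 2) fits (3, 5, 3); releases (1, 2, 0), pool now (4, 7, 3)
  P5: need (3, 7, 2) fits (4, 7, 3); releases (0, 2, 0), pool now (4, 9, 3)
  P2: need (3, 0, 2) fits (4, 9, 3); releases (1, 0, 1), pool now (5, 9, 4)
  P7: need (3, 8, 4) fits (5, 9, 4); releases (1, 3, 2), pool now (6, 12, 6)
(3) The exact count: 4 of the possible complete orderings are safe sequences.


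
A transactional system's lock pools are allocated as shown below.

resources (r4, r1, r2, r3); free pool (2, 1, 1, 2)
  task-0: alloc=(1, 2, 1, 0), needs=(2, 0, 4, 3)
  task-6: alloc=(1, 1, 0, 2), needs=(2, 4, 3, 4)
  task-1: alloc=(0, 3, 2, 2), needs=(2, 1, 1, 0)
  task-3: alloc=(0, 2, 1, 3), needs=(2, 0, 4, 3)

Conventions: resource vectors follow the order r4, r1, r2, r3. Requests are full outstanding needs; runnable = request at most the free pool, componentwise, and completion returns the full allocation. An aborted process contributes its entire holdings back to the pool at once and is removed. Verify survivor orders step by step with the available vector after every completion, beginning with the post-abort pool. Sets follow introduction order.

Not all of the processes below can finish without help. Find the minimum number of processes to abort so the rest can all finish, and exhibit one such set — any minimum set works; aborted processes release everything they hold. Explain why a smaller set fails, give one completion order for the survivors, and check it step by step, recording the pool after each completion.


Abort task-0.
Key observation: the returned (1, 2, 1, 0) from task-0 is what brings task-3 — unrunnable before, under any order — into play at step 3.
Minimality: the empty abort set fails — the state is deadlocked as it stands.
One survivor order: task-1, task-6, task-3. Step-by-step check (post-abort pool first):
  pool = (3, 3, 2, 2)
  task-1 needs (2, 1, 1, 0) <= (3, 3, 2, 2) -> finishes; pool += (0, 3, 2, 2) = (3, 6, 4, 4)
  task-6 needs (2, 4, 3, 4) <= (3, 6, 4, 4) -> finishes; pool += (1, 1, 0, 2) = (4, 7, 4, 6)
  task-3 needs (2, 0, 4, 3) <= (4, 7, 4, 6) -> finishes; pool += (0, 2, 1, 3) = (4, 9, 5, 9)


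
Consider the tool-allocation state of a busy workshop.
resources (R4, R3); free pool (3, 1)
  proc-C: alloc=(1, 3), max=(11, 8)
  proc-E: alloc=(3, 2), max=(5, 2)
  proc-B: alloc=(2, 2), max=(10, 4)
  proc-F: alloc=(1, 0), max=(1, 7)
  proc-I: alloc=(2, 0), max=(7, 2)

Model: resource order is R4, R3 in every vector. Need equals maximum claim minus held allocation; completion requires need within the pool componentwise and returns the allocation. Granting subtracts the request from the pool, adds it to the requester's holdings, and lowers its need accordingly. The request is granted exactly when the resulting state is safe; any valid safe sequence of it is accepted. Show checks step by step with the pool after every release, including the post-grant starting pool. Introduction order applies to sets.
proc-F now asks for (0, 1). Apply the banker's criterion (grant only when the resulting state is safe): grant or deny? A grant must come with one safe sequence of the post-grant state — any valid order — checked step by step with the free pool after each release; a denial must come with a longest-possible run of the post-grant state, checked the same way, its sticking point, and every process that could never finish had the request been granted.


DENY — the pretend-granted state is unsafe.
Key observation: once proc-E, proc-I, proc-B finish, the pool peaks at (10, 4) — and every remaining process still needs more R3 than that.
Pretend the grant happened; the run proc-E, proc-I, proc-B goes as far as possible. Check, step by step:
  pool = (3, 0)
  run proc-E (needs (2, 0), free (3, 0)); after release of (3, 2) the pool is (6, 2)
  run proc-I (needs (5, 2), free (6, 2)); after release of (2, 0) the pool is (8, 2)
  run proc-B (needs (8, 2), free (8, 2)); after release of (2, 2) the pool is (10, 4)
  proc-C cannot run: need (10, 5) vs free (10, 4) (insufficient R3)
  proc-F cannot run: need (0, 6) vs free (10, 4) (insufficient R3)
Processes that could never finish after the grant: proc-C and proc-F.


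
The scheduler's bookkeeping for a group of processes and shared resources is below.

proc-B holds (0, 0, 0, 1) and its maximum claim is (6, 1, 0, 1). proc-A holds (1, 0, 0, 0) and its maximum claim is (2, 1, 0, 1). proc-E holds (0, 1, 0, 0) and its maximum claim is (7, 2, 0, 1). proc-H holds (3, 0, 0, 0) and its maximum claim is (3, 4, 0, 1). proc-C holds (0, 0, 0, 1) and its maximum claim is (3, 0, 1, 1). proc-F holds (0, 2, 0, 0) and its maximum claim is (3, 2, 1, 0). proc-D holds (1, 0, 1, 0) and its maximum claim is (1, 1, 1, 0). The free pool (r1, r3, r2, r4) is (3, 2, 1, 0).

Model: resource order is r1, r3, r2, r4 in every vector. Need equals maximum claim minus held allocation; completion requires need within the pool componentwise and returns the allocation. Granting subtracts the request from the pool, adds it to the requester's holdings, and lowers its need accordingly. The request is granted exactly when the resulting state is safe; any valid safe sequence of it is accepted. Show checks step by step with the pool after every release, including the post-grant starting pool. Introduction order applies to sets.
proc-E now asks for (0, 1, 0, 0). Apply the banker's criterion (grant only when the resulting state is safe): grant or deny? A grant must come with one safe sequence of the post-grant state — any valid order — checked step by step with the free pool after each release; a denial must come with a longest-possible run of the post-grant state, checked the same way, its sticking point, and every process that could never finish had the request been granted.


DENY — the pretend-granted state is unsafe.
Key observation: after proc-C, proc-F, proc-D, proc-A the pool peaks at (5, 3, 2, 1), and each blocked process is short somewhere: proc-B on r1; proc-E on r1; proc-H on r3.
On the post-grant state, proc-C, proc-F, proc-D, proc-A is a maximal run — nothing extends it. Verifying each step:
  pool = (3, 1, 1, 0)
  run proc-C (needs (3, 0, 1, 0), free (3, 1, 1, 0)); after release of (0, 0, 0, 1) the pool is (3, 1, 1, 1)
  run proc-F (needs (3, 0, 1, 0), free (3, 1, 1, 1)); after release of (0, 2, 0, 0) the pool is (3, 3, 1, 1)
  run proc-D (needs (0, 1, 0, 0), free (3, 3, 1, 1)); after release of (1, 0, 1, 0) the pool is (4, 3, 2, 1)
  run proc-A (needs (1, 1, 0, 1), free (4, 3, 2, 1)); after release of (1, 0, 0, 0) the pool is (5, 3, 2, 1)
  proc-B still needs (6, 1, 0, 0) but only (5, 3, 2, 1) is free — short on r1
  proc-E still needs (7, 0, 0, 1) but only (5, 3, 2, 1) is free — short on r1
  proc-H still needs (0, 4, 0, 1) but only (5, 3, 2, 1) is free — short on r3
Post-grant, the permanently blocked set is proc-B, proc-E and proc-H.


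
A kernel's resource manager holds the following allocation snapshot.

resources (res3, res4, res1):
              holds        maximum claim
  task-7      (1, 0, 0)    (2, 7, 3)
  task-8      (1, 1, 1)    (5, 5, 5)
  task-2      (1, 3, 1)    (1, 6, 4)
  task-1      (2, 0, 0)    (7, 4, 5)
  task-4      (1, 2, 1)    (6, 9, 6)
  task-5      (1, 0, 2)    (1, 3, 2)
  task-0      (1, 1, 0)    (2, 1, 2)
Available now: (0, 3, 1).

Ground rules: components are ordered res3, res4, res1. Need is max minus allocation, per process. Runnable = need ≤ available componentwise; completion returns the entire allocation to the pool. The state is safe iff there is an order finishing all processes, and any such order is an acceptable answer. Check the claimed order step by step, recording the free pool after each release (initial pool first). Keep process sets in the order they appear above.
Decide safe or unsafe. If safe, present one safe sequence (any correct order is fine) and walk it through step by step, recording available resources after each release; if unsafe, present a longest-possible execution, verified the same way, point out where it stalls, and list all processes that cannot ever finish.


The state is SAFE; one workable sequence: task-5, task-2, task-0, task-7, task-8, task-4, task-1.
Key observation: the order's first zero-slack moment is task-5 ((0, 3, 0) needed, (0, 3, 1) free — a requested resource with nothing to spare).
Step-by-step check:
  pool = (0, 3, 1)
  task-5: need (0, 3, 0) fits (0, 3, 1); releases (1, 0, 2), pool now (1, 3, 3)
  task-2: need (0, 3, 3) fits (1, 3, 3); releases (1, 3, 1), pool now (2, 6, 4)
  task-0: need (1, 0, 2) fits (2, 6, 4); releases (1, 1, 0), pool now (3, 7, 4)
  task-7: need (1, 7, 3) fits (3, 7, 4); releases (1, 0, 0), pool now (4, 7, 4)
  task-8: need (4, 4, 4) fits (4, 7, 4); releases (1, 1, 1), pool now (5, 8, 5)
  task-4: need (5, 7, 5) fits (5, 8, 5); releases (1, 2, 1), pool now (6, 10, 6)
  task-1: need (5, 4, 5) fits (6, 10, 6); releases (2, 0, 0), pool now (8, 10, 6)


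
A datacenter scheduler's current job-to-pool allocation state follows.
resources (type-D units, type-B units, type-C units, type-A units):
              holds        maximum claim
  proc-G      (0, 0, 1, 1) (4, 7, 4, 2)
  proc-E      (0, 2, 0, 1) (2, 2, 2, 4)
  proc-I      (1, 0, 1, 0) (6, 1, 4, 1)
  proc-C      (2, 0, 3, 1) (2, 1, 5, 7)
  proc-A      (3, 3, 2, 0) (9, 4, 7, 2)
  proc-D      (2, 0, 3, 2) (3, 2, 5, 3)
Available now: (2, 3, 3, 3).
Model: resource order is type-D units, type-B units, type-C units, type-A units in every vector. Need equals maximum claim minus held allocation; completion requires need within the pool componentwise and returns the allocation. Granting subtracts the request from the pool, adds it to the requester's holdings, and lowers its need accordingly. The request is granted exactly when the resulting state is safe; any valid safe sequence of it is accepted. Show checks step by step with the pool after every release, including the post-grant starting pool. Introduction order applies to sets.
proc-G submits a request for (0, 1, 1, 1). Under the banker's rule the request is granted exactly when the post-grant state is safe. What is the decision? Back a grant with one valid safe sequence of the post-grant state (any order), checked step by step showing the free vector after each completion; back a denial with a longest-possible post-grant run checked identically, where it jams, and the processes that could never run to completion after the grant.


DENY — the pretend-granted state is unsafe.
Key observation: after proc-D, proc-E the pool peaks at (4, 4, 5, 5), and each blocked process is short somewhere: proc-G on type-B units; proc-I on type-D units; proc-C on type-A units; proc-A on type-D units.
After a pretend grant, a maximal execution: proc-D, proc-E — then nothing else fits. Step-by-step check:
  pool = (2, 2, 2, 2)
  run proc-D (needs (1, 2, 2, 1), free (2, 2, 2, 2)); after release of (2, 0, 3, 2) the pool is (4, 2, 5, 4)
  run proc-E (needs (2, 0, 2, 3), free (4, 2, 5, 4)); after release of (0, 2, 0, 1) the pool is (4, 4, 5, 5)
  proc-G still needs (4, 6, 2, 0) but only (4, 4, 5, 5) is free — short on type-B units
  proc-I still needs (5, 1, 3, 1) but only (4, 4, 5, 5) is free — short on type-D units
  proc-C still needs (0, 1, 2, 6) but only (4, 4, 5, 5) is free — short on type-A units
  proc-A still needs (6, 1, 5, 2) but only (4, 4, 5, 5) is free — short on type-D units
Had the request been granted, proc-G, proc-I, proc-C and proc-A could never finish.


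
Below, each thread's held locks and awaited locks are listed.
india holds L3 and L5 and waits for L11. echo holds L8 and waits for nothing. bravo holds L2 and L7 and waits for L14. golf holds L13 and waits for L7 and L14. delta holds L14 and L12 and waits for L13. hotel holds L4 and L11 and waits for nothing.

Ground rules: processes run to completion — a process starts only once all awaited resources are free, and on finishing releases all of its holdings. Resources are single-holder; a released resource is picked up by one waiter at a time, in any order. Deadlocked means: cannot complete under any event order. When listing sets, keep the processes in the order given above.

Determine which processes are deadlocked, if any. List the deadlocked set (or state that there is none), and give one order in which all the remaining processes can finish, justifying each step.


The deadlocked set is bravo, golf and delta.
Key observation: bravo -> delta -> golf -> bravo is a circular wait — nothing in it can go first; no other process is dragged down with it.
The rest can finish in the order hotel, india, echo.
Walking it through:
  run hotel (it waits on nothing); releases L4 and L11
  india waits on L11 — all released -> runs and releases L3 and L5
  run echo (it waits on nothing); releases L8


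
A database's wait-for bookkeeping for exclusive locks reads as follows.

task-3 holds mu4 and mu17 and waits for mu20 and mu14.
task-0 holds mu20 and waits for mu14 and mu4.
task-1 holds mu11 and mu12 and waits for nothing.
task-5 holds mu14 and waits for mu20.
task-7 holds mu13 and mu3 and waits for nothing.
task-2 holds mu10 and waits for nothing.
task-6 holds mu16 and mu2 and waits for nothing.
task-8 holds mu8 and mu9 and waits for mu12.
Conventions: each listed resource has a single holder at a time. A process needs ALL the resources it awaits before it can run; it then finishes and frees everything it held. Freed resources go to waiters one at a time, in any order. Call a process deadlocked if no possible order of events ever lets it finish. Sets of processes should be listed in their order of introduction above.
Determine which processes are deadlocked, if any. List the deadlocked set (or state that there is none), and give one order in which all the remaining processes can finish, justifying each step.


The deadlocked set is task-3, task-0 and task-5.
Key observation: the knot is the closed ring of waits task-3 -> task-0 -> task-3; task-5 is caught in further circular waits.
The rest can finish in the order task-1, task-2, task-8, task-6, task-7.
Walking it through:
  run task-1 (it waits on nothing); releases mu11 and mu12
  run task-2 (it waits on nothing); releases mu10
  task-8 waits on mu12 — all released -> runs and releases mu8 and mu9
  run task-6 (it waits on nothing); releases mu16 and mu2
  run task-7 (it waits on nothing); releases mu13 and mu3


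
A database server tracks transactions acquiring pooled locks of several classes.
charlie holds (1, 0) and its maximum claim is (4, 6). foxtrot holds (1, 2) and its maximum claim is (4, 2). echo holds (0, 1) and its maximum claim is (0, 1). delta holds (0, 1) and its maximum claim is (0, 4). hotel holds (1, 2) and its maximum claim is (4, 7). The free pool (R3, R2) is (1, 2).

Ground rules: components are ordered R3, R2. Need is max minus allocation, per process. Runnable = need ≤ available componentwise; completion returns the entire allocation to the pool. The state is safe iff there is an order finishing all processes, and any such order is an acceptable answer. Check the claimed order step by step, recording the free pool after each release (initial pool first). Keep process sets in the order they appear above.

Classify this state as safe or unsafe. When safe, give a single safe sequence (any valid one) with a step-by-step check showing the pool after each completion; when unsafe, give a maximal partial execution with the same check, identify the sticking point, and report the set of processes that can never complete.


The state is UNSAFE.
Key observation: even finishing echo, delta leaves just (1, 4) free — too little R3 for any of the remaining processes.
A maximal execution: echo, delta — then nothing else fits. Step-by-step check:
  pool = (1, 2)
  echo needs (0, 0) <= (1, 2) -> finishes; pool += (0, 1) = (1, 3)
  delta needs (0, 3) <= (1, 3) -> finishes; pool += (0, 1) = (1, 4)
  blocked: charlie wants (3, 6), pool (1, 4) — not enough R3 and R2
  blocked: foxtrot wants (3, 0), pool (1, 4) — not enough R3
  blocked: hotel wants (3, 5), pool (1, 4) — not enough R3 and R2
Permanently blocked: charlie, foxtrot and hotel.


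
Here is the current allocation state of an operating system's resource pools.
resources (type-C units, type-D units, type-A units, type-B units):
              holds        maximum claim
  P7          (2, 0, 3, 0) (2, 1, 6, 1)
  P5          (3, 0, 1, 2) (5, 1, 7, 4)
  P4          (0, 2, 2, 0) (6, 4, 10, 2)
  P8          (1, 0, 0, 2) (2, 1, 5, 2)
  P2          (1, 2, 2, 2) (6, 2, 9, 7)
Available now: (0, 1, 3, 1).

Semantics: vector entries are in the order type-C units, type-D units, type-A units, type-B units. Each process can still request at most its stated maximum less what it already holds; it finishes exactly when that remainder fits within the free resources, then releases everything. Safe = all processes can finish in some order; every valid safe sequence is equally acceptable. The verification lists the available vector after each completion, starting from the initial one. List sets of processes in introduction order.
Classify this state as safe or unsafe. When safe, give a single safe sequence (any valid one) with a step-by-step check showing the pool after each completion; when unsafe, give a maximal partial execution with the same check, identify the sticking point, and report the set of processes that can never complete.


The state is SAFE; one workable sequence: P7, P8, P5, P2, P4.
Key observation: reading the order forward, P7 is the first process whose need (0, 1, 3, 1) meets the free pool (0, 1, 3, 1) exactly on a resource it requests.
Verifying each step:
  pool = (0, 1, 3, 1)
  run P7 (needs (0, 1, 3, 1), free (0, 1, 3, 1)); after release of (2, 0, 3, 0) the pool is (2, 1, 6, 1)
  run P8 (needs (1, 1, 5, 0), free (2, 1, 6, 1)); after release of (1, 0, 0, 2) the pool is (3, 1, 6, 3)
  run P5 (needs (2, 1, 6, 2), free (3, 1, 6, 3)); after release of (3, 0, 1, 2) the pool is (6, 1, 7, 5)
  run P2 (needs (5, 0, 7, 5), free (6, 1, 7, 5)); after release of (1, 2, 2, 2) the pool is (7, 3, 9, 7)
  run P4 (needs (6, 2, 8, 2), free (7, 3, 9, 7)); after release of (0, 2, 2, 0) the pool is (7, 5, 11, 7)


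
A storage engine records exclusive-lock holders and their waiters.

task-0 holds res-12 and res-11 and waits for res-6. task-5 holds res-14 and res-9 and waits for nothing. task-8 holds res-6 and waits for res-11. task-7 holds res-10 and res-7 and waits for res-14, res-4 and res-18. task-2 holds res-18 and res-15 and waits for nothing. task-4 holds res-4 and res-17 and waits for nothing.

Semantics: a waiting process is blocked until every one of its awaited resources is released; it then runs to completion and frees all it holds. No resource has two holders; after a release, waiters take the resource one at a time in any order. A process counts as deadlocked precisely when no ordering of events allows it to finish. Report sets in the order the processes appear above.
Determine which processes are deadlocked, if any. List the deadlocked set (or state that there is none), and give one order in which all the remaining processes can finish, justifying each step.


Deadlocked: task-0 and task-8.
Key observation: the knot is the closed ring of waits task-0 -> task-8 -> task-0; no other process is dragged down with it.
One completion order for the rest: task-4, task-5, task-2, task-7.
Walking it through:
  task-4 waits on nothing -> runs at once and releases res-4 and res-17
  task-5 waits on nothing -> runs at once and releases res-14 and res-9
  task-2 waits on nothing -> runs at once and releases res-18 and res-15
  task-7 waits on res-14, res-4 and res-18 — all released -> runs and releases res-10 and res-7


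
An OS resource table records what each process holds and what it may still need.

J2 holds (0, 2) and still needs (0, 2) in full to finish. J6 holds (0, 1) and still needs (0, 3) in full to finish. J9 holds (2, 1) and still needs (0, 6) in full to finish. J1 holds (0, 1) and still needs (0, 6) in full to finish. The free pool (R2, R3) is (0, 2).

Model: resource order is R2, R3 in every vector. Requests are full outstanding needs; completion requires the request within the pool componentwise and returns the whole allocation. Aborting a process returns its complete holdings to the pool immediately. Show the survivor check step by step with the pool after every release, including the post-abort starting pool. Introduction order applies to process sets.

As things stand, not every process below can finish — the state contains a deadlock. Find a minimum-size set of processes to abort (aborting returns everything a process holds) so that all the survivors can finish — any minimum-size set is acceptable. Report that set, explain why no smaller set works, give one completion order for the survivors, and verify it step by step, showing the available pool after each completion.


The answer: abort J9.
Key observation: before aborting J9, J1 was permanently blocked — no order could ever run it; afterwards it completes at step 3.
Minimality: the empty abort set fails — the state is deadlocked as it stands.
One survivor order: J2, J6, J1. Walking it through (post-abort pool first):
  pool = (2, 3)
  run J2 (needs (0, 2), free (2, 3)); after release of (0, 2) the pool is (2, 5)
  run J6 (needs (0, 3), free (2, 5)); after release of (0, 1) the pool is (2, 6)
  run J1 (needs (0, 6), free (2, 6)); after release of (0, 1) the pool is (2, 7)


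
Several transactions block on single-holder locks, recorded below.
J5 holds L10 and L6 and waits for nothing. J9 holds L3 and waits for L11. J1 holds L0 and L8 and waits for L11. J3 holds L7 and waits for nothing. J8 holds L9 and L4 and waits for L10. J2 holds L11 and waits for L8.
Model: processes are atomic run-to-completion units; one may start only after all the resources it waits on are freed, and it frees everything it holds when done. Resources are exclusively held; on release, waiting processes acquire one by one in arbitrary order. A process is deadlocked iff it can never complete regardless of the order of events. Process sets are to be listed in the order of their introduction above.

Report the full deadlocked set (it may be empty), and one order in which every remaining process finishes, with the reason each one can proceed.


The deadlocked set is J9, J1 and J2.
Key observation: J2 -> J1 -> J2 is a circular wait — nothing in it can go first; J9 waits into the deadlock from upstream.
One completion order for the rest: J5, J8, J3.
Check, step by step:
  J5 waits on nothing -> runs at once and releases L10 and L6
  J8: everything it awaited (L10) is free; runs, freeing L9 and L4
  J3 waits on nothing -> runs at once and releases L7


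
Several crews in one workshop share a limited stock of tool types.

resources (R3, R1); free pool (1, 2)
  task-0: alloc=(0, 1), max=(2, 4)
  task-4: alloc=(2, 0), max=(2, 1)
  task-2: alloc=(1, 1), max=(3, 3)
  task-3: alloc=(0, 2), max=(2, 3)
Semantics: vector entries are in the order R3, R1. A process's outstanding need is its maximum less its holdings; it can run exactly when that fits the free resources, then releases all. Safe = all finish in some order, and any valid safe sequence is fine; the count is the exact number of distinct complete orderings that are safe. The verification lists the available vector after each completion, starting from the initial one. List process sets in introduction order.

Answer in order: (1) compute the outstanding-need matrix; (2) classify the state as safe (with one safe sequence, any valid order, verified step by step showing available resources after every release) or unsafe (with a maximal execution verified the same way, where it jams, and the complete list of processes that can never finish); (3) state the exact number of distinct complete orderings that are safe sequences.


(1) Need matrix, components ordered R3, R1:
  task-0: (2, 3)
  task-4: (0, 1)
  task-2: (2, 2)
  task-3: (2, 1)
(2) SAFE. One safe sequence: task-4, task-3, task-2, task-0.
Key observation: every step clears its requested resources with room to spare; the minimum clearance is 1, first at task-4 — (0, 1) vs (1, 2) free.
Step-by-step check:
  pool = (1, 2)
  run task-4 (needs (0, 1), free (1, 2)); after release of (2, 0) the pool is (3, 2)
  run task-3 (needs (2, 1), free (3, 2)); after release of (0, 2) the pool is (3, 4)
  run task-2 (needs (2, 2), free (3, 4)); after release of (1, 1) the pool is (4, 5)
  run task-0 (needs (2, 3), free (4, 5)); after release of (0, 1) the pool is (4, 6)
(3) The exact count: 4 of the possible complete orderings are safe sequences.


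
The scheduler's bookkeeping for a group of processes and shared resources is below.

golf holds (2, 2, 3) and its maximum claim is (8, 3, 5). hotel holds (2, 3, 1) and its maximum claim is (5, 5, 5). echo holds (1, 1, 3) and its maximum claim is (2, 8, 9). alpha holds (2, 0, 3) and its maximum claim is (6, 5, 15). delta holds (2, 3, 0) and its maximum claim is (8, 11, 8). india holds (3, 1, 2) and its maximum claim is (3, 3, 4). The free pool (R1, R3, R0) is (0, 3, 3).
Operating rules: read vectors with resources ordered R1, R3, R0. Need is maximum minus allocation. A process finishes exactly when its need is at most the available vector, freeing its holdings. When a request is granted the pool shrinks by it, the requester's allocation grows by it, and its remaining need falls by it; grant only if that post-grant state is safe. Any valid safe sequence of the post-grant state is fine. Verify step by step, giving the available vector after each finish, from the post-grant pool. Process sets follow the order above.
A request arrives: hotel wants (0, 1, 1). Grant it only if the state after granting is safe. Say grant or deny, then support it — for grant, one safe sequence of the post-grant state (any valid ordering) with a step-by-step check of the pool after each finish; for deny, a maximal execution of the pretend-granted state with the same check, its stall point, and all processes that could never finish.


GRANT — the state after the grant stays safe, e.g. via india, hotel, echo, golf, alpha, delta.
Key observation: (0, 2, 2) free after granting still covers india first, and each release covers the next.
Check on the post-grant state, step by step:
  pool = (0, 2, 2)
  india: need (0, 2, 2) fits (0, 2, 2); releases (3, 1, 2), pool now (3, 3, 4)
  hotel: need (3, 1, 3) fits (3, 3, 4); releases (2, 4, 2), pool now (5, 7, 6)
  echo: need (1, 7, 6) fits (5, 7, 6); releases (1, 1, 3), pool now (6, 8, 9)
  golf: need (6, 1, 2) fits (6, 8, 9); releases (2, 2, 3), pool now (8, 10, 12)
  alpha: need (4, 5, 12) fits (8, 10, 12); releases (2, 0, 3), pool now (10, 10, 15)
  delta: need (6, 8, 8) fits (10, 10, 15); releases (2, 3, 0), pool now (12, 13, 15)


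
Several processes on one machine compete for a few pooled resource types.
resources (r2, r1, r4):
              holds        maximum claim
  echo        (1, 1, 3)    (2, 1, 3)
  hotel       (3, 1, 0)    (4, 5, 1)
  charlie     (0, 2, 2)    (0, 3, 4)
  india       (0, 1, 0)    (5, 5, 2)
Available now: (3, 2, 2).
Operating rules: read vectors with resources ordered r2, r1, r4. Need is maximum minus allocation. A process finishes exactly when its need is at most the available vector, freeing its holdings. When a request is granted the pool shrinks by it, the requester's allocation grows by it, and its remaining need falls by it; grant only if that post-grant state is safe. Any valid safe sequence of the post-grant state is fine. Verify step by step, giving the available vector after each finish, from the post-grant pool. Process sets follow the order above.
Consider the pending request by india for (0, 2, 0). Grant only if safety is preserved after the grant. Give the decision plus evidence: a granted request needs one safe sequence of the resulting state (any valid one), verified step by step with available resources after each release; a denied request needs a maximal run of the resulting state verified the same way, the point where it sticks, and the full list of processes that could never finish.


DENY — the pretend-granted state is unsafe.
Key observation: after echo, charlie the pool peaks at (4, 3, 7), and each blocked process is short somewhere: hotel on r1; india on r2.
After a pretend grant, a maximal execution: echo, charlie — then nothing else fits. Walking it through:
  pool = (3, 0, 2)
  run echo (needs (1, 0, 0), free (3, 0, 2)); after release of (1, 1, 3) the pool is (4, 1, 5)
  run charlie (needs (0, 1, 2), free (4, 1, 5)); after release of (0, 2, 2) the pool is (4, 3, 7)
  hotel still needs (1, 4, 1) but only (4, 3, 7) is free — short on r1
  india still needs (5, 2, 2) but only (4, 3, 7) is free — short on r2
Post-grant, the permanently blocked set is hotel and india.


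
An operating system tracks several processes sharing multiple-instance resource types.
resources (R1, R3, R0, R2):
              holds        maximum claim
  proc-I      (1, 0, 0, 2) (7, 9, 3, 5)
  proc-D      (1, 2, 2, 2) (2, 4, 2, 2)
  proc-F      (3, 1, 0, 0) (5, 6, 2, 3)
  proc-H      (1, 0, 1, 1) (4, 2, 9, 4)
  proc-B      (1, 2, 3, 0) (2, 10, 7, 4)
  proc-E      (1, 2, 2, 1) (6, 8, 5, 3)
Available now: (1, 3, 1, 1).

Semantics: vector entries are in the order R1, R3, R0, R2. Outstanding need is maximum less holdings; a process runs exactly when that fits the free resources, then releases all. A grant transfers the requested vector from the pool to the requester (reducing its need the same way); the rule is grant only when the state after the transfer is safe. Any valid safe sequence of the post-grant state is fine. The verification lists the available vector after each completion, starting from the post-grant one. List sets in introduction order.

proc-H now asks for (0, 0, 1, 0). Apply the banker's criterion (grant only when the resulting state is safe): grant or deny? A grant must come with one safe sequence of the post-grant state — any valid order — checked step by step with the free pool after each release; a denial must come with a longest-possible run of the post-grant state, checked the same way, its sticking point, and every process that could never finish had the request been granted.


DENY. Granting would leave the state unsafe.
Key observation: even finishing proc-D, proc-F leaves just (5, 6, 2, 3) free — too little R0 for any of the remaining processes.
Pretend the grant happened; the run proc-D, proc-F goes as far as possible. Check, step by step:
  pool = (1, 3, 0, 1)
  proc-D needs (1, 2, 0, 0) <= (1, 3, 0, 1) -> finishes; pool += (1, 2, 2, 2) = (2, 5, 2, 3)
  proc-F needs (2, 5, 2, 3) <= (2, 5, 2, 3) -> finishes; pool += (3, 1, 0, 0) = (5, 6, 2, 3)
  proc-I still needs (6, 9, 3, 3) but only (5, 6, 2, 3) is free — short on R1, R3 and R0
  proc-H still needs (3, 2, 7, 3) but only (5, 6, 2, 3) is free — short on R0
  proc-B still needs (1, 8, 4, 4) but only (5, 6, 2, 3) is free — short on R3, R0 and R2
  proc-E still needs (5, 6, 3, 2) but only (5, 6, 2, 3) is free — short on R0
Processes that could never finish after the grant: proc-I, proc-H, proc-B and proc-E.


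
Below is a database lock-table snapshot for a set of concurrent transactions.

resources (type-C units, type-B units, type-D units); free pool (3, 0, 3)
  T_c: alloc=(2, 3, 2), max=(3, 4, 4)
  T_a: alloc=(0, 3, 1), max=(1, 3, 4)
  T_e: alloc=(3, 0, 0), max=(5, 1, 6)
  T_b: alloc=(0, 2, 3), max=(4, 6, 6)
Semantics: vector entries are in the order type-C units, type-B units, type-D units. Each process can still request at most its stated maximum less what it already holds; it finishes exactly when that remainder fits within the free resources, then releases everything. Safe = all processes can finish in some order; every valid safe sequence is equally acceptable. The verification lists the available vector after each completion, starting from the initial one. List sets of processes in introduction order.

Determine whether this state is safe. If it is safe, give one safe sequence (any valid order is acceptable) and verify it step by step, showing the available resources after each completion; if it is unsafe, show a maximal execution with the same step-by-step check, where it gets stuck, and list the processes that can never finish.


SAFE. One safe sequence: T_a, T_c, T_b, T_e.
Key observation: reading the order forward, T_a is the first process whose need (1, 0, 3) meets the free pool (3, 0, 3) exactly on a resource it requests.
Check, step by step:
  pool = (3, 0, 3)
  T_a needs (1, 0, 3) <= (3, 0, 3) -> finishes; pool += (0, 3, 1) = (3, 3, 4)
  T_c needs (1, 1, 2) <= (3, 3, 4) -> finishes; pool += (2, 3, 2) = (5, 6, 6)
  T_b needs (4, 4, 3) <= (5, 6, 6) -> finishes; pool += (0, 2, 3) = (5, 8, 9)
  T_e needs (2, 1, 6) <= (5, 8, 9) -> finishes; pool += (3, 0, 0) = (8, 8, 9)


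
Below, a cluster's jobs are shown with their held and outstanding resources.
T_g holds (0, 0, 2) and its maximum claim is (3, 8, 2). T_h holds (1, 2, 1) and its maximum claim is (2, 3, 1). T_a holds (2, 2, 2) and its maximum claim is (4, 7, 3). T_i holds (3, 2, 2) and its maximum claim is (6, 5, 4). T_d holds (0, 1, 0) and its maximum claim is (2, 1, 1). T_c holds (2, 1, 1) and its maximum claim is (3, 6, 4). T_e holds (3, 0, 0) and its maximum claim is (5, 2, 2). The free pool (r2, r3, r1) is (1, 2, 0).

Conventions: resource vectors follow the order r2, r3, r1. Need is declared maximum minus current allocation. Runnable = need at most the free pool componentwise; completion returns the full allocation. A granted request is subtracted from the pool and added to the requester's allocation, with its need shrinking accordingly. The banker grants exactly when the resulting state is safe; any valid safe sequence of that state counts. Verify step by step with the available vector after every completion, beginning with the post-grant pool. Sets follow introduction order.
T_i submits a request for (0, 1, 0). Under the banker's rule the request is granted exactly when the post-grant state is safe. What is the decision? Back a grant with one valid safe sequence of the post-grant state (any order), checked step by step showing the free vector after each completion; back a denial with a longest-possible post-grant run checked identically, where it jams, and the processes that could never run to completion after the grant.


DENY. Granting would leave the state unsafe.
Key observation: after T_h, T_d the pool peaks at (2, 4, 1), and each blocked process is short somewhere: T_g on r2, r3; T_a on r3; T_i on r2, r1; T_c on r3, r1; T_e on r1.
Pretend the grant happened; the run T_h, T_d goes as far as possible. Step-by-step check:
  pool = (1, 1, 0)
  T_h: need (1, 1, 0) fits (1, 1, 0); releases (1, 2, 1), pool now (2, 3, 1)
  T_d: need (2, 0, 1) fits (2, 3, 1); releases (0, 1, 0), pool now (2, 4, 1)
  T_g cannot run: need (3, 8, 0) vs free (2, 4, 1) (insufficient r2 and r3)
  T_a cannot run: need (2, 5, 1) vs free (2, 4, 1) (insufficient r3)
  T_i cannot run: need (3, 2, 2) vs free (2, 4, 1) (insufficient r2 and r1)
  T_c cannot run: need (1, 5, 3) vs free (2, 4, 1) (insufficient r3 and r1)
  T_e cannot run: need (2, 2, 2) vs free (2, 4, 1) (insufficient r1)
Had the request been granted, T_g, T_a, T_i, T_c and T_e could never finish.
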